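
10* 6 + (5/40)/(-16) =7679/128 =59.99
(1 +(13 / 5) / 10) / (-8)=-63 / 400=-0.16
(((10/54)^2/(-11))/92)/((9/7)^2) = -1225/59757588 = -0.00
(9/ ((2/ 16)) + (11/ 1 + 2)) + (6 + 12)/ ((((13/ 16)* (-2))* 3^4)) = 84.86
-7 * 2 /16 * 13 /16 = -91 /128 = -0.71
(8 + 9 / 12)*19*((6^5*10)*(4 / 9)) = 5745600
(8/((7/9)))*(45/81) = 40/7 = 5.71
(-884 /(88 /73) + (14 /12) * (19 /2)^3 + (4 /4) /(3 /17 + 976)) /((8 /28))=16373635747 /17524320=934.34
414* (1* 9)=3726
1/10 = 0.10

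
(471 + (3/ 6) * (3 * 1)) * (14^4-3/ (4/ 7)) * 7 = 1016348445/ 8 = 127043555.62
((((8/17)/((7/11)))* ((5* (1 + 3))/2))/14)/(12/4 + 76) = 440/65807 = 0.01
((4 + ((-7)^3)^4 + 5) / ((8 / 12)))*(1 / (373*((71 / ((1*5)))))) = 3919860.06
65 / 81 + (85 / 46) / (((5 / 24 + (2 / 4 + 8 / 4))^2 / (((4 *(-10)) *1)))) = -2919953 / 314847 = -9.27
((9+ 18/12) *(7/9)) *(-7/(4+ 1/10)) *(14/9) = -24010/1107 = -21.69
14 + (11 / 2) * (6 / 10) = 173 / 10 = 17.30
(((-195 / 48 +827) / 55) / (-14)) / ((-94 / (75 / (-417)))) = -855 / 418112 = -0.00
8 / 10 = 4 / 5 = 0.80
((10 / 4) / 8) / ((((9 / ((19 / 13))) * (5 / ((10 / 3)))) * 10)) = 19 / 5616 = 0.00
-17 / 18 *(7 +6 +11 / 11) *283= -33677 / 9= -3741.89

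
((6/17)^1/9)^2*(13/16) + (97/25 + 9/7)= 9407491/1820700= 5.17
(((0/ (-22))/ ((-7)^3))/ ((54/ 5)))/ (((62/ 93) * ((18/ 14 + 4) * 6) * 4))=0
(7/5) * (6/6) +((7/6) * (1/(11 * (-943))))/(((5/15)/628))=61621/51865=1.19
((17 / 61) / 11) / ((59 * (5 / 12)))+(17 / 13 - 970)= -968.69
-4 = -4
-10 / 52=-5 / 26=-0.19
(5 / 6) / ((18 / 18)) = 5 / 6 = 0.83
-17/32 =-0.53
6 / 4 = 3 / 2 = 1.50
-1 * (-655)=655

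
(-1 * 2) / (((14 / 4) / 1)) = -4 / 7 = -0.57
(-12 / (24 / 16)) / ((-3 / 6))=16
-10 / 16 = -5 / 8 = -0.62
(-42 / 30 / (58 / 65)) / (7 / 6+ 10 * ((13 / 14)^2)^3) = -513890832 / 2481785867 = -0.21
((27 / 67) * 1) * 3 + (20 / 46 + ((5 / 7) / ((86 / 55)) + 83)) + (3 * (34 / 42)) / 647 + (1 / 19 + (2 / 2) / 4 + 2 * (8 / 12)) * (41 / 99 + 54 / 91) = 7639578270330299 / 88061648046372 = 86.75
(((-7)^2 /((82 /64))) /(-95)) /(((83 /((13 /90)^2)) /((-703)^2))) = -1723176728 /34455375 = -50.01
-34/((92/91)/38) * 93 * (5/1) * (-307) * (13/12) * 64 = 290922508240/23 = 12648804706.09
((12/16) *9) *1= 27/4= 6.75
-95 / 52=-1.83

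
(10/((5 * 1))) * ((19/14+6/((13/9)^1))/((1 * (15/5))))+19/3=2732/273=10.01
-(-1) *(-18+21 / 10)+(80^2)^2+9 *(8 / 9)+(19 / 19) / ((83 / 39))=33996793833 / 830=40959992.57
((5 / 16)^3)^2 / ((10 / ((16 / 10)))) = 625 / 4194304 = 0.00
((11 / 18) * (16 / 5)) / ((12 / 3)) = 0.49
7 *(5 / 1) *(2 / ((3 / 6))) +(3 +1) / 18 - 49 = 821 / 9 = 91.22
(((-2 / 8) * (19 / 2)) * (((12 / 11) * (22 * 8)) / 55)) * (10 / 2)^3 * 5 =-57000 / 11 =-5181.82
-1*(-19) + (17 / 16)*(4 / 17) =19.25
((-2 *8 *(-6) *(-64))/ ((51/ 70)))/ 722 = -71680/ 6137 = -11.68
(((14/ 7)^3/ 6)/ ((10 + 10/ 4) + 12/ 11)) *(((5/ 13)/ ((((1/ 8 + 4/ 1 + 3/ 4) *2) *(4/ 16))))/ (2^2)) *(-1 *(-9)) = 1760/ 50531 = 0.03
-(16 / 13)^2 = -256 / 169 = -1.51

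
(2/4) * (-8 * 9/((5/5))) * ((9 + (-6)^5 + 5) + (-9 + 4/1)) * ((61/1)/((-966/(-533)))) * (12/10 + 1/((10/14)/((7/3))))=33838815114/805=42035795.17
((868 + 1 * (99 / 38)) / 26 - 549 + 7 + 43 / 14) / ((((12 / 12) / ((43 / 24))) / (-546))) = 150312907 / 304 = 494450.35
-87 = -87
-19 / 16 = -1.19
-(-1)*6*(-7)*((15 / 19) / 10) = -63 / 19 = -3.32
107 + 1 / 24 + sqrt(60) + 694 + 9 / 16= 2*sqrt(15) + 38477 / 48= 809.35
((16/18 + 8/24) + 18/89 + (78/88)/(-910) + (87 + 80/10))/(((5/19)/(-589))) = -2662165182107/12335400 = -215815.07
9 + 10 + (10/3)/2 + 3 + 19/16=24.85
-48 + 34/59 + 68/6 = -6388/177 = -36.09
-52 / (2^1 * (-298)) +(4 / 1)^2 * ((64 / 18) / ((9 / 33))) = 839519 / 4023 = 208.68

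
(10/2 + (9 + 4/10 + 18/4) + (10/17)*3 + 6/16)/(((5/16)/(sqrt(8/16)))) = 14307*sqrt(2)/425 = 47.61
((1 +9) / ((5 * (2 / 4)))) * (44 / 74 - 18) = -2576 / 37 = -69.62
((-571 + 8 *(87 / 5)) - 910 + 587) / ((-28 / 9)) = 16983 / 70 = 242.61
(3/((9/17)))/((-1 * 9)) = -17/27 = -0.63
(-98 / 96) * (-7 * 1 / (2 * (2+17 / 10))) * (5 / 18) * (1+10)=94325 / 31968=2.95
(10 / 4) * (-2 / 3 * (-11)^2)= -605 / 3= -201.67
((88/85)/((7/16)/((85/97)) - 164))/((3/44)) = -61952/667083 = -0.09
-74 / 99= -0.75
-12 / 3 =-4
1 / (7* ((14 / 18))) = 9 / 49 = 0.18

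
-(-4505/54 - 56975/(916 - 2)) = 1798555/12339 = 145.76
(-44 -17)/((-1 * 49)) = 61/49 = 1.24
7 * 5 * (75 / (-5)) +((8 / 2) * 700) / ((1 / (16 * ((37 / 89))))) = 1610875 / 89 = 18099.72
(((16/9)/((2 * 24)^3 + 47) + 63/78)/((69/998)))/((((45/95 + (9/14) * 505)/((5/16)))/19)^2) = 1665826336297779425/427528010583946404288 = 0.00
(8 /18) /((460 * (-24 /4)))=-1 /6210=-0.00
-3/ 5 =-0.60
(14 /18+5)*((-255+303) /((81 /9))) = 832 /27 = 30.81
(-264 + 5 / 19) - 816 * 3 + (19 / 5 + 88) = -248894 / 95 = -2619.94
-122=-122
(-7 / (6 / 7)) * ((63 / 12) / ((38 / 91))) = -102.67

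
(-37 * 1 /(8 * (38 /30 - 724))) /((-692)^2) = 15 /1122457216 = 0.00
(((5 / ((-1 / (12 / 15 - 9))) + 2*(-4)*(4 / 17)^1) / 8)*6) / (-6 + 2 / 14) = -13965 / 2788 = -5.01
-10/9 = -1.11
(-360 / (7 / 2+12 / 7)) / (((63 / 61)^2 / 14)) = -906.18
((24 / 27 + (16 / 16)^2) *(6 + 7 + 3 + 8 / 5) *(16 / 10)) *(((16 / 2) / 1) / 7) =60.79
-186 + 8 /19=-3526 /19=-185.58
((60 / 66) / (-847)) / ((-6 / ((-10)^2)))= 500 / 27951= 0.02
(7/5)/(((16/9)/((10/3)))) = 21/8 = 2.62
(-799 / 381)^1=-799 / 381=-2.10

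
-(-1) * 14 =14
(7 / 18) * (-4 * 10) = -140 / 9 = -15.56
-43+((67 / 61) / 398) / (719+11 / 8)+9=-34.00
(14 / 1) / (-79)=-14 / 79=-0.18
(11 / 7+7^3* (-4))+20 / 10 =-9579 / 7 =-1368.43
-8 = -8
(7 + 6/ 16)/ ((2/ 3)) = 177/ 16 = 11.06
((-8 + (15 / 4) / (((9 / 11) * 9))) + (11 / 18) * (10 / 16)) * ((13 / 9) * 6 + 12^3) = -7999955 / 648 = -12345.61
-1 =-1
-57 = -57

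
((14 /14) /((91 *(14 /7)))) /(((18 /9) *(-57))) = -1 /20748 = -0.00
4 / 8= 1 / 2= 0.50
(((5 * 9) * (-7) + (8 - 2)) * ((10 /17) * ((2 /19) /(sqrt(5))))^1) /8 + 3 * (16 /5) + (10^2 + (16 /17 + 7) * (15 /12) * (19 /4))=213181 /1360 - 309 * sqrt(5) /646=155.68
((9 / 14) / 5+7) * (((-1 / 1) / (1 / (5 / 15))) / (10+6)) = -499 / 3360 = -0.15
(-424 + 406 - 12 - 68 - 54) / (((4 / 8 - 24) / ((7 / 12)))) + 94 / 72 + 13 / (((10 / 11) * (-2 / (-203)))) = 3080558 / 2115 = 1456.53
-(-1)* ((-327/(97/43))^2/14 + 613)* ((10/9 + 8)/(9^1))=11416850119/5334903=2140.03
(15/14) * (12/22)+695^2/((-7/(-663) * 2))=3522701415/154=22874684.51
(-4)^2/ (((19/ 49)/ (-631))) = -494704/ 19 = -26037.05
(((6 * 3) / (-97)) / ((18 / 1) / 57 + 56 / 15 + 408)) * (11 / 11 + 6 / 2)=-10260 / 5695549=-0.00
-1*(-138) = 138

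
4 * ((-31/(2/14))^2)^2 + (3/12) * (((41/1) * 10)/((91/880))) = 8869496675.21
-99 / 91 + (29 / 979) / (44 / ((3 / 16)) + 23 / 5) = -347809884 / 319740421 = -1.09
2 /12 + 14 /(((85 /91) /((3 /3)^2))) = 7729 /510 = 15.15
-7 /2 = -3.50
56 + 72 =128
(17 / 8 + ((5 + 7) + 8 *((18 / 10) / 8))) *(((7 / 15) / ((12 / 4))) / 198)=4459 / 356400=0.01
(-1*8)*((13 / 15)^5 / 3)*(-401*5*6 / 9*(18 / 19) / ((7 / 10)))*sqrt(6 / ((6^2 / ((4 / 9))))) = 9528863552*sqrt(6) / 36358875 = 641.96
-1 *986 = -986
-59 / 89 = -0.66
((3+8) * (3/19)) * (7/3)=77/19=4.05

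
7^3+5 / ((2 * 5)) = 687 / 2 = 343.50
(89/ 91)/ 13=89/ 1183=0.08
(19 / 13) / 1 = 19 / 13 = 1.46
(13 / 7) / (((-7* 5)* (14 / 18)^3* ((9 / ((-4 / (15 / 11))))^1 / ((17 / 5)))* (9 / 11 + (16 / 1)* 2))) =2888028 / 758415875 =0.00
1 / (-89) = -1 / 89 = -0.01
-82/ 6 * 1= -41/ 3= -13.67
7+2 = 9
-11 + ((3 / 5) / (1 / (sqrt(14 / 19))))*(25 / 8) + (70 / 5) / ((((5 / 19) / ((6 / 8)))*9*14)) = -641 / 60 + 15*sqrt(266) / 152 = -9.07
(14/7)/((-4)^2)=1/8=0.12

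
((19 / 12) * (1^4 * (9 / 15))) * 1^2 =19 / 20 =0.95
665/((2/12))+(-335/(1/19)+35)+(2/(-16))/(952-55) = -16791841/7176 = -2340.00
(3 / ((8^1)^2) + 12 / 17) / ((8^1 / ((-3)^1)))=-2457 / 8704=-0.28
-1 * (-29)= 29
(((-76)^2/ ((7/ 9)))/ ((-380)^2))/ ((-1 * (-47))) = 0.00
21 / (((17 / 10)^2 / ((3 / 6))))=3.63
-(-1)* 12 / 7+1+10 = 89 / 7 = 12.71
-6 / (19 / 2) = -12 / 19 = -0.63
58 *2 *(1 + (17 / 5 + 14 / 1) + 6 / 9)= 2211.73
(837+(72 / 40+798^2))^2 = 10164708509796 / 25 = 406588340391.84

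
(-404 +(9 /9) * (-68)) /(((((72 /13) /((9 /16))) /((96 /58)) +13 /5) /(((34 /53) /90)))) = -104312 /265053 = -0.39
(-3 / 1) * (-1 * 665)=1995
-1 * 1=-1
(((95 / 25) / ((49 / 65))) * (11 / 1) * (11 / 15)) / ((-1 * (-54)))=29887 / 39690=0.75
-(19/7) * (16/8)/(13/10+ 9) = -380/721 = -0.53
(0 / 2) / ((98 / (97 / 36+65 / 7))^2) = 0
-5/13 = -0.38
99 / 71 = 1.39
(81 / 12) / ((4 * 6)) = 9 / 32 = 0.28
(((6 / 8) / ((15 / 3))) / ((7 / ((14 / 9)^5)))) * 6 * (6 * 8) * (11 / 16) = 422576 / 10935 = 38.64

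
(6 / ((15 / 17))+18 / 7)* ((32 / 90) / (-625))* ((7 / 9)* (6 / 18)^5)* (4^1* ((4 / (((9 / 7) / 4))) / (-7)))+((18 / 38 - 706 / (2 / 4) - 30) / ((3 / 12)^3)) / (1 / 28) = -135852617117618432 / 52590515625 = -2583215.16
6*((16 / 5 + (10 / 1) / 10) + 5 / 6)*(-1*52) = -7852 / 5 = -1570.40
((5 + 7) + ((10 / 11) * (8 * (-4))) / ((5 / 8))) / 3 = -380 / 33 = -11.52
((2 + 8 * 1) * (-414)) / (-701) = 4140 / 701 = 5.91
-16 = -16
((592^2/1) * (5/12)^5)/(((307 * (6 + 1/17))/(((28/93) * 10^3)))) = 712.42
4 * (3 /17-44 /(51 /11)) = -37.25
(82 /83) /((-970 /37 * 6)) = -1517 /241530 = -0.01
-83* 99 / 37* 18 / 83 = -48.16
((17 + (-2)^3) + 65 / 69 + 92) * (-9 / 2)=-10551 / 23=-458.74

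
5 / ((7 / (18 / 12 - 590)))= -420.36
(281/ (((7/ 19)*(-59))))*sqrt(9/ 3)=-5339*sqrt(3)/ 413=-22.39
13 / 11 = 1.18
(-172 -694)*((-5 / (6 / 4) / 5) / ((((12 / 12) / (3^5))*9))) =15588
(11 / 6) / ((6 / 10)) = 55 / 18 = 3.06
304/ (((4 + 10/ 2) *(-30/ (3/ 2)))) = -76/ 45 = -1.69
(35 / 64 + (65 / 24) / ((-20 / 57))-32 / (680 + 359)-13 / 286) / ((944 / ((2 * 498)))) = -1320120063 / 172623616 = -7.65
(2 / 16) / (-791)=-1 / 6328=-0.00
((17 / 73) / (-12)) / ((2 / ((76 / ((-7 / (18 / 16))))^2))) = -165699 / 114464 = -1.45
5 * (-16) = -80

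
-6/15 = -2/5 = -0.40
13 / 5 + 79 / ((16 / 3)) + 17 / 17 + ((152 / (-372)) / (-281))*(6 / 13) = 166813019 / 9059440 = 18.41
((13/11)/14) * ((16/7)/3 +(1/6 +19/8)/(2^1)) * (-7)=-1.20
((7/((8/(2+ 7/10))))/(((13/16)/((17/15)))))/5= 1071/1625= 0.66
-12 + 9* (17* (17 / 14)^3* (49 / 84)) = 231747 / 1568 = 147.80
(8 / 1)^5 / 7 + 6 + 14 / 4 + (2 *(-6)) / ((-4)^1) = 65711 / 14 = 4693.64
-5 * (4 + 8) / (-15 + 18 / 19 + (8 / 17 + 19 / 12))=232560 / 46507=5.00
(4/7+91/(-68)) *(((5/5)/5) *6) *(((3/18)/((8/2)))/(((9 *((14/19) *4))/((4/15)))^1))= -1387/3598560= -0.00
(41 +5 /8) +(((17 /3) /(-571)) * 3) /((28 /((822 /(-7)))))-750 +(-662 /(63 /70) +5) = -2898456805 /2014488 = -1438.81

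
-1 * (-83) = 83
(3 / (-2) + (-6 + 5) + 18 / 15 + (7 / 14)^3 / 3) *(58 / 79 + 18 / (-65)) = -88637 / 154050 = -0.58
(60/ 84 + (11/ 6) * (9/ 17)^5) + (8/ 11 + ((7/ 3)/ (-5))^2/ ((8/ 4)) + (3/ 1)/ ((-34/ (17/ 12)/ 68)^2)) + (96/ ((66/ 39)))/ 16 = 2878624832147/ 98396090100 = 29.26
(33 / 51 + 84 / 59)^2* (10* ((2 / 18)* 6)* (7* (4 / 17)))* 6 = 4831600480 / 17102153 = 282.51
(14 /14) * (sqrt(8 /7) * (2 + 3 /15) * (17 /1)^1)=374 * sqrt(14) /35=39.98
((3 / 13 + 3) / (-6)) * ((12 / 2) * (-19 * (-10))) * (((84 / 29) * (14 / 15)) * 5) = -3128160 / 377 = -8297.51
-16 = -16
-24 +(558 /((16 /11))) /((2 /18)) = 27429 /8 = 3428.62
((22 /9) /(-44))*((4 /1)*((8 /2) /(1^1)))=-8 /9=-0.89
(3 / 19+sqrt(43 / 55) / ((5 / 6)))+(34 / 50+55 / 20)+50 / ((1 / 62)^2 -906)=6 * sqrt(2365) / 275+23376133671 / 6617059700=4.59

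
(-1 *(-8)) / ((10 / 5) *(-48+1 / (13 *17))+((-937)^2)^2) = 1768 / 170353333835167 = 0.00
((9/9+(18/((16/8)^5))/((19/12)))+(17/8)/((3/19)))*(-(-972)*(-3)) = -1641465/38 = -43196.45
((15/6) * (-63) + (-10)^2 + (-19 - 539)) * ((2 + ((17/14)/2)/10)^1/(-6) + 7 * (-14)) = 203382127/3360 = 60530.39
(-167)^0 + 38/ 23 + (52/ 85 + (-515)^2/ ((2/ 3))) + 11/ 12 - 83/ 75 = 15555566441/ 39100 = 397840.57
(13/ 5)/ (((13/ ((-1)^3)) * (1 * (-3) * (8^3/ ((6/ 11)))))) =1/ 14080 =0.00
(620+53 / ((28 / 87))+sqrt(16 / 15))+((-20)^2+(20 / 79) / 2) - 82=4 * sqrt(15) / 15+2439405 / 2212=1103.84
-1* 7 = -7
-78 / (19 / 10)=-780 / 19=-41.05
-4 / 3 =-1.33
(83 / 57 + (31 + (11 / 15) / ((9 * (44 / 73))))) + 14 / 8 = 176171 / 5130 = 34.34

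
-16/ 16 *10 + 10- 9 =-9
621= 621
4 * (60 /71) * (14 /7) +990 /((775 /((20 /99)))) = 15448 /2201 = 7.02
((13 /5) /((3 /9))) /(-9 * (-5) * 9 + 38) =39 /2215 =0.02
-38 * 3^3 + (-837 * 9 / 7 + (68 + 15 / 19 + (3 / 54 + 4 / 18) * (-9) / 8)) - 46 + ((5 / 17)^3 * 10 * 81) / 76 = -21739788977 / 10454864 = -2079.39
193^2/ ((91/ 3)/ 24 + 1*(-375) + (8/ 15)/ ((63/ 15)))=-18773496/ 188299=-99.70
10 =10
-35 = -35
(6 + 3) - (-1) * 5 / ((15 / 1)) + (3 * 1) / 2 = 65 / 6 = 10.83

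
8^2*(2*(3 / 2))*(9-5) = 768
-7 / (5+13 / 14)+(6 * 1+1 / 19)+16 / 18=81763 / 14193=5.76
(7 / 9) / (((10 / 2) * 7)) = 1 / 45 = 0.02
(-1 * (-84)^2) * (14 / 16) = -6174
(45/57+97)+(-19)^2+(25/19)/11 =5048/11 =458.91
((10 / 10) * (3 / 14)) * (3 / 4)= 9 / 56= 0.16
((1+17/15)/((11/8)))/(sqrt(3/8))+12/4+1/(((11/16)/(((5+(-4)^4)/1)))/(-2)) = -753.74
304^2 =92416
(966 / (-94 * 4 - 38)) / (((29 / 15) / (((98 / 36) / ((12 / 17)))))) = -29155 / 6264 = -4.65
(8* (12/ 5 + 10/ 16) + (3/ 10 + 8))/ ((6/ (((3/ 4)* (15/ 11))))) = 975/ 176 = 5.54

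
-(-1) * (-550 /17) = -550 /17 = -32.35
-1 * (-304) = 304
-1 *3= -3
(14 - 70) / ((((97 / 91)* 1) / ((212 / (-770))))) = 77168 / 5335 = 14.46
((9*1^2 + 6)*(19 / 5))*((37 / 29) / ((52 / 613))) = 1292817 / 1508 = 857.31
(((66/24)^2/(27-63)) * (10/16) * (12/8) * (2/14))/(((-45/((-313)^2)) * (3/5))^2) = -5806744601405/15676416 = -370412.77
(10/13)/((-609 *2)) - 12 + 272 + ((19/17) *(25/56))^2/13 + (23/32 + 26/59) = 1215015068111/4652058432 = 261.18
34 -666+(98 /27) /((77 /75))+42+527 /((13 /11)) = -180877 /1287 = -140.54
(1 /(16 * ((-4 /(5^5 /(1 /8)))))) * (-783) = 2446875 /8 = 305859.38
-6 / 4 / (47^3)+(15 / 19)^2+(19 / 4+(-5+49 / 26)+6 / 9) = 17099459803 / 5846896068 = 2.92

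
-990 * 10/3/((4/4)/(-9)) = 29700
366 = 366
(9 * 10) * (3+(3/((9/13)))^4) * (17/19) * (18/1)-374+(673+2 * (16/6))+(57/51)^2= 447151420/867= 515745.58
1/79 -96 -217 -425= -58301/79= -737.99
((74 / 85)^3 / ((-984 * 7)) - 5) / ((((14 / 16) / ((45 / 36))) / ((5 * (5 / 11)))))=-480701596 / 29610651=-16.23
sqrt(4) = 2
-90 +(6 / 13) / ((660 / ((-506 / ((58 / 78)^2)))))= -381141 / 4205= -90.64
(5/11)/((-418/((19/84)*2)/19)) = -95/10164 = -0.01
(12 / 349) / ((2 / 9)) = 0.15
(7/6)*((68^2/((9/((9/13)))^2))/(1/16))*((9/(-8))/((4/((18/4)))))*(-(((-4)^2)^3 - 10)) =446362812/169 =2641200.07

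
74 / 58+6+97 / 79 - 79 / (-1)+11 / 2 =426143 / 4582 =93.00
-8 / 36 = -2 / 9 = -0.22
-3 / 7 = -0.43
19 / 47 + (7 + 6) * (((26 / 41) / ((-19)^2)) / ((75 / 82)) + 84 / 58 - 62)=-29033360987 / 36903225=-786.74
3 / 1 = 3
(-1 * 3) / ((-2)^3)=3 / 8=0.38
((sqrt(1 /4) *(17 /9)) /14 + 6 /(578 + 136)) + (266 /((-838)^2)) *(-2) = 56487553 /752103324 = 0.08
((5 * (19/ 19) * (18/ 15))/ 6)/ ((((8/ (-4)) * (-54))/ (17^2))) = 289/ 108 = 2.68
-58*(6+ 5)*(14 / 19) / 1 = -8932 / 19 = -470.11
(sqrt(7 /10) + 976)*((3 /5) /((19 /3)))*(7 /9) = 7*sqrt(70) /950 + 6832 /95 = 71.98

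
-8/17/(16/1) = -1/34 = -0.03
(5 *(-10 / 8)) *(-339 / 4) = 8475 / 16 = 529.69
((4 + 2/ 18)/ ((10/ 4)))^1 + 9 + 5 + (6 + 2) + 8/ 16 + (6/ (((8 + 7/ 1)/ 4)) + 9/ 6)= 1226/ 45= 27.24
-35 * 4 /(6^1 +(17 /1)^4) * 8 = -1120 /83527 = -0.01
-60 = -60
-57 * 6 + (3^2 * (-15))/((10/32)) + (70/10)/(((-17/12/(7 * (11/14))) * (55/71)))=-68772/85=-809.08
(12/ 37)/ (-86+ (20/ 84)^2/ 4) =-21168/ 5612123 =-0.00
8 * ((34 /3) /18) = 136 /27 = 5.04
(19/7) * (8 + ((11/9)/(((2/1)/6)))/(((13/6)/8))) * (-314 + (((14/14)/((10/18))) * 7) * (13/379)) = -90320072/4927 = -18331.66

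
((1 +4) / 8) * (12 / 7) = 15 / 14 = 1.07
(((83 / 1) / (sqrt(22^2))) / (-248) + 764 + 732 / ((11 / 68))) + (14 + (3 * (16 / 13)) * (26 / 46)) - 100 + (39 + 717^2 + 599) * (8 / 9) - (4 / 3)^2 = 174204385153 / 376464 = 462738.50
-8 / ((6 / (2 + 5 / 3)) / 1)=-44 / 9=-4.89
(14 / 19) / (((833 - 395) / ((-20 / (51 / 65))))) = -9100 / 212211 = -0.04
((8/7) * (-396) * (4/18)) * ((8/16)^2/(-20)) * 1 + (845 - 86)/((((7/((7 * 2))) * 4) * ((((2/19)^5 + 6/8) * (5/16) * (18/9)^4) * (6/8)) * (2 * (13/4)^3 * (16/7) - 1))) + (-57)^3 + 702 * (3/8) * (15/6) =-36429577441780317/197415239000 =-184532.75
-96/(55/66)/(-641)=576/3205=0.18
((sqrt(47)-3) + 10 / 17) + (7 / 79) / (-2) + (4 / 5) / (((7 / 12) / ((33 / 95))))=-17680401 / 8930950 + sqrt(47)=4.88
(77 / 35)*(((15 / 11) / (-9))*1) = -1 / 3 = -0.33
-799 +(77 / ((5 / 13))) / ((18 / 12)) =-9983 / 15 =-665.53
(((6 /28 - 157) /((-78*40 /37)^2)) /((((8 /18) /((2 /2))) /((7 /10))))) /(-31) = 600991 /536473600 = 0.00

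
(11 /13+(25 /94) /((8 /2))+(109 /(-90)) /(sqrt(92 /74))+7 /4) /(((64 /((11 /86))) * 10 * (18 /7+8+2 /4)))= 200431 /4170050560 - 8393 * sqrt(1702) /17659584000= 0.00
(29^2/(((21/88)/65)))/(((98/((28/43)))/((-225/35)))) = -144315600/14749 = -9784.77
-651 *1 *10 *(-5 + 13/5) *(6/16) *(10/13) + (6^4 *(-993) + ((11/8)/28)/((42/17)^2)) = -6587499509137/5136768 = -1282421.07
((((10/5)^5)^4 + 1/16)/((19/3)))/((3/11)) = 184549387/304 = 607070.35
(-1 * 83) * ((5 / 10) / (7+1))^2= -83 / 256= -0.32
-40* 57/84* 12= -2280/7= -325.71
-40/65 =-8/13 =-0.62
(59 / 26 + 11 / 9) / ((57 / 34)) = 731 / 351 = 2.08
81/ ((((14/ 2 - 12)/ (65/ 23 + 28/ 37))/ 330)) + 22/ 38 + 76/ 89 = -27561160241/ 1439041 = -19152.45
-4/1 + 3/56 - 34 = -2125/56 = -37.95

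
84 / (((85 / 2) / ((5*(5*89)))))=74760 / 17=4397.65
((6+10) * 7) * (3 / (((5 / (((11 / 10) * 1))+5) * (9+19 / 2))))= 352 / 185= 1.90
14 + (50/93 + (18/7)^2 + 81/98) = 200293/9114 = 21.98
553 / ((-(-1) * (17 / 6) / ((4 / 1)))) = 13272 / 17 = 780.71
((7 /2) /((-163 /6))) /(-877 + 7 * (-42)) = 21 /190873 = 0.00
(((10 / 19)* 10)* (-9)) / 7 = -900 / 133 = -6.77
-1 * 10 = -10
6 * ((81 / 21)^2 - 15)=-36 / 49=-0.73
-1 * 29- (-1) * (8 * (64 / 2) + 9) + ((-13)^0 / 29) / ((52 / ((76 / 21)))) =1868431 / 7917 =236.00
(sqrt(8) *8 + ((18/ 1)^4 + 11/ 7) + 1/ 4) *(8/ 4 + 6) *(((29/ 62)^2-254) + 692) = 53904416 *sqrt(2)/ 961 + 4951422137427/ 13454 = 368105350.86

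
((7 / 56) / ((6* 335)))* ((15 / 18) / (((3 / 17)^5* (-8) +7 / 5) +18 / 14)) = 49694995 / 2574057803328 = 0.00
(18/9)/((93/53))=106/93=1.14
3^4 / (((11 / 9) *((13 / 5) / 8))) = 29160 / 143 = 203.92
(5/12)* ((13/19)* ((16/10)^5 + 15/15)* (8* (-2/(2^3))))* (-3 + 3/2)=466609/47500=9.82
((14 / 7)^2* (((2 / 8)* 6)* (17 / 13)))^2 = 10404 / 169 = 61.56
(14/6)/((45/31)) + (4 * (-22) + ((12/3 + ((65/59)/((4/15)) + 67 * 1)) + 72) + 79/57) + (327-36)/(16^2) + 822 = 34296586517/38741760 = 885.26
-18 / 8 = -9 / 4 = -2.25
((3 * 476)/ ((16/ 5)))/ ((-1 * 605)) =-357/ 484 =-0.74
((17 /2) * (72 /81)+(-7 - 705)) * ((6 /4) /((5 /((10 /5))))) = -1268 /3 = -422.67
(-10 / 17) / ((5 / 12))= -24 / 17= -1.41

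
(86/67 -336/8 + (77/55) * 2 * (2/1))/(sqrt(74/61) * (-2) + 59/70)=34867112/4879409 + 1356320 * sqrt(4514)/4879409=25.82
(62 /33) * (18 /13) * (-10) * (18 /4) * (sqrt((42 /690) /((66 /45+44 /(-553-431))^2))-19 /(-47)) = -318060 /6721-1372680 * sqrt(805) /1917487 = -67.63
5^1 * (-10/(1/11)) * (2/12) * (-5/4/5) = 275/12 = 22.92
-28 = -28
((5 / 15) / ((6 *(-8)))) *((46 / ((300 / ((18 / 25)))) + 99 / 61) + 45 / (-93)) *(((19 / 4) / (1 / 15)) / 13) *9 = -84173553 / 196664000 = -0.43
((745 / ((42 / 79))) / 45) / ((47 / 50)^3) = 735687500 / 19622547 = 37.49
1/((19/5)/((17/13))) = 85/247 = 0.34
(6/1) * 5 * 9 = 270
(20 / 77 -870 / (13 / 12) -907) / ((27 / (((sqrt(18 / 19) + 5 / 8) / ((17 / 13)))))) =-570509* sqrt(38) / 74613 -2852545 / 94248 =-77.40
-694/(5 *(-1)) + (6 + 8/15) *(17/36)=38309/270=141.89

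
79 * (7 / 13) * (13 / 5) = 553 / 5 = 110.60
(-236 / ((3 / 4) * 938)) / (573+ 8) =-472 / 817467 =-0.00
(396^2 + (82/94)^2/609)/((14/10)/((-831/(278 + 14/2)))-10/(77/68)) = -642799955518919/38167735983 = -16841.45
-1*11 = -11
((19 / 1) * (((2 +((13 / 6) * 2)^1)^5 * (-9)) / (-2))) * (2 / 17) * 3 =47045881 / 153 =307489.42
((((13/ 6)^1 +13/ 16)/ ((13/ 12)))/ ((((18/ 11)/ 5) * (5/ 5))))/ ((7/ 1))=605/ 504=1.20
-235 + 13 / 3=-692 / 3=-230.67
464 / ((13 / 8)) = 3712 / 13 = 285.54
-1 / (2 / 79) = -39.50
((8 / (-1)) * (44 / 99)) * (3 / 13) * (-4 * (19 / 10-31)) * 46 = -4393.35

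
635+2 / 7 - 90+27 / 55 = 210124 / 385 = 545.78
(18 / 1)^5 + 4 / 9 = 17006116 / 9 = 1889568.44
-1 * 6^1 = -6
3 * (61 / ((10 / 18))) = 1647 / 5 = 329.40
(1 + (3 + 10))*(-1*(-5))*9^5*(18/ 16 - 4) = -47534445/ 4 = -11883611.25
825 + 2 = 827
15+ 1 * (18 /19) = 15.95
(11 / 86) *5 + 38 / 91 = 8273 / 7826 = 1.06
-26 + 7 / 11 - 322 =-3821 / 11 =-347.36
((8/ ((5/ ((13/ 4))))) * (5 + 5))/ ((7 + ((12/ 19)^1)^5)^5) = 372305982753024358146438441121996/ 129222863471116788311114747822265625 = 0.00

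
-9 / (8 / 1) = -9 / 8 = -1.12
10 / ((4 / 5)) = 25 / 2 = 12.50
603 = 603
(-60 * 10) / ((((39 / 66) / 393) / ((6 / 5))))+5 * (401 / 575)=-715883587 / 1495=-478851.90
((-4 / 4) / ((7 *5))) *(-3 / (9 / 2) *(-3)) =-2 / 35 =-0.06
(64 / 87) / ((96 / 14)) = 28 / 261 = 0.11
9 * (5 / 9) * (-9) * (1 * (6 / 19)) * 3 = -810 / 19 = -42.63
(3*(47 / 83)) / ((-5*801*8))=-47 / 886440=-0.00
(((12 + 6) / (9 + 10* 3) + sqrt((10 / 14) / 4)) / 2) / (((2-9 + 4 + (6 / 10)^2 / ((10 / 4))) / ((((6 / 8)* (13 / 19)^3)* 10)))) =-316875 / 1632442-1373125* sqrt(35) / 45708376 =-0.37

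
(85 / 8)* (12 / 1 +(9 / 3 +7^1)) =935 / 4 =233.75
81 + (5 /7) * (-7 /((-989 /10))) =80159 /989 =81.05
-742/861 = -106/123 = -0.86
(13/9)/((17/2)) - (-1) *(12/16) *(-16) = -11.83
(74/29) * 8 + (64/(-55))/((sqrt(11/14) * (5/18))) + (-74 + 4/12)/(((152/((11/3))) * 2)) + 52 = 5675101/79344 -1152 * sqrt(154)/3025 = 66.80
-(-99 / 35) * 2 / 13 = 198 / 455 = 0.44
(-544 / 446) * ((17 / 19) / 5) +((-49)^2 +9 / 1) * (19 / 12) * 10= 2425139003 / 63555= 38158.12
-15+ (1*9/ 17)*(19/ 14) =-3399/ 238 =-14.28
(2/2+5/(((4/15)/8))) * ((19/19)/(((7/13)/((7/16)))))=1963/16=122.69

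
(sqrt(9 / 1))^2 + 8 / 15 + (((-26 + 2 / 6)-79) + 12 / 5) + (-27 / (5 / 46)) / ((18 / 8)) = -3047 / 15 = -203.13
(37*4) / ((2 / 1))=74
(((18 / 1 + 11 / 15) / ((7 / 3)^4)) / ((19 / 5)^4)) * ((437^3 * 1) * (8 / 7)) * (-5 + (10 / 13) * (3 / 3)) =-5077106595000 / 4151329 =-1223007.52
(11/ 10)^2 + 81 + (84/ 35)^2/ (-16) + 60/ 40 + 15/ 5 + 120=4127/ 20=206.35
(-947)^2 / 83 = 896809 / 83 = 10804.93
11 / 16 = 0.69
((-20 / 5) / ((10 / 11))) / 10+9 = 8.56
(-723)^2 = 522729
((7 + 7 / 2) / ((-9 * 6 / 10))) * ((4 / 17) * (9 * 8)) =-560 / 17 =-32.94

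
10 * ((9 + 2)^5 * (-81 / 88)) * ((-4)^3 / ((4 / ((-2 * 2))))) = -94873680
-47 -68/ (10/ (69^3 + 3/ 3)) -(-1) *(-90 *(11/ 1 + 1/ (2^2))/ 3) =-4468505/ 2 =-2234252.50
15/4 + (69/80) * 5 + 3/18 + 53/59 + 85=266569/2832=94.13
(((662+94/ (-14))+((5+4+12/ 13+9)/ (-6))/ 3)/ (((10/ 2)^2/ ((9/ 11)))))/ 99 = 178606/ 825825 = 0.22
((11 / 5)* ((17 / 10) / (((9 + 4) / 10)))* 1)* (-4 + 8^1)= 748 / 65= 11.51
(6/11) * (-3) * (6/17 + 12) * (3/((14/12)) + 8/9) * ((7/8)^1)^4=-3925635/95744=-41.00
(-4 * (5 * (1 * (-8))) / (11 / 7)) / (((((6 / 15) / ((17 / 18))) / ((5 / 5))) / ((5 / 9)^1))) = 119000 / 891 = 133.56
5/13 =0.38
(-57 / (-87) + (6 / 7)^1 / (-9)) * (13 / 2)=4433 / 1218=3.64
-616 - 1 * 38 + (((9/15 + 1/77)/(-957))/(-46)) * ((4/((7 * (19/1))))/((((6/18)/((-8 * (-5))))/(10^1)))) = -49140356158/75138217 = -654.00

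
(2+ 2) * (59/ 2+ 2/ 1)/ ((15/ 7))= 294/ 5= 58.80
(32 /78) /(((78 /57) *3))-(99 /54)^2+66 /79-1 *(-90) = 42091345 /480636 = 87.57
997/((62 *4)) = 997/248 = 4.02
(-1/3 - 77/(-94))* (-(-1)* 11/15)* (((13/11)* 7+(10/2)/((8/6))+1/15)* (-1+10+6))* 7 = 7651861/16920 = 452.24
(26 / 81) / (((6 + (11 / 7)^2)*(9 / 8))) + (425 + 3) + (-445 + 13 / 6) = -8954821 / 605070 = -14.80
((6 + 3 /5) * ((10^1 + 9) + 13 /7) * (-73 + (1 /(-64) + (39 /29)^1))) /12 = -15259409 /18560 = -822.17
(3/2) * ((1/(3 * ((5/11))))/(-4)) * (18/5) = -99/100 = -0.99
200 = 200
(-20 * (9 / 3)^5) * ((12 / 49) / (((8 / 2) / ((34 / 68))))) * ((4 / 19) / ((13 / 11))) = -320760 / 12103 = -26.50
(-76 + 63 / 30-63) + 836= 6991 / 10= 699.10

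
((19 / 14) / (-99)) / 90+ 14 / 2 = 873161 / 124740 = 7.00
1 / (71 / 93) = 93 / 71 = 1.31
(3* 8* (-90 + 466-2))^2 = 80568576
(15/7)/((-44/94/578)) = -203745/77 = -2646.04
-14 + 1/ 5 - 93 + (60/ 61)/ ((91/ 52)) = -226818/ 2135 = -106.24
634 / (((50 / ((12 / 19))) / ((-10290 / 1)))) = -7828632 / 95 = -82406.65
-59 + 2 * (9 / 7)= -395 / 7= -56.43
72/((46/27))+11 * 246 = 63210/23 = 2748.26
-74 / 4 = -18.50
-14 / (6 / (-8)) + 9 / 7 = 419 / 21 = 19.95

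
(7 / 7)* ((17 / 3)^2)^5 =2015993900449 / 59049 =34141033.73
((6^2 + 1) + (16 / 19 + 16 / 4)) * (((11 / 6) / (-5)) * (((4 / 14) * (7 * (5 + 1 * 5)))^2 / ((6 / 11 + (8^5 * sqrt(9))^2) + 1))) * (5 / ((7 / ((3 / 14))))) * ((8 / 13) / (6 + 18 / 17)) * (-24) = 261650400 / 1286554232497079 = 0.00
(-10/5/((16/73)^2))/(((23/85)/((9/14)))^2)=-3118664025/13271552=-234.99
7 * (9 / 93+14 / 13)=3311 / 403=8.22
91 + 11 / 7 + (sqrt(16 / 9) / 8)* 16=2000 / 21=95.24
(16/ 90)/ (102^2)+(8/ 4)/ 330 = 0.01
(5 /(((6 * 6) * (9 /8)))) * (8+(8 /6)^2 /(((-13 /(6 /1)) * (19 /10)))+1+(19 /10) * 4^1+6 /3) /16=67313 /480168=0.14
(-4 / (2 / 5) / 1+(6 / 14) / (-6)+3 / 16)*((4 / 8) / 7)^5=-1107 / 60236288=-0.00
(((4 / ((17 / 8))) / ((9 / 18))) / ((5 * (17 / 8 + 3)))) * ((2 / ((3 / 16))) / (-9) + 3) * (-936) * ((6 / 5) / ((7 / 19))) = -14163968 / 17425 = -812.85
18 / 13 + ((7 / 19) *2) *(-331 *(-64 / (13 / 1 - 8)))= 3857198 / 1235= 3123.24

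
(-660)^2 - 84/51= 7405172/17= 435598.35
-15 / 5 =-3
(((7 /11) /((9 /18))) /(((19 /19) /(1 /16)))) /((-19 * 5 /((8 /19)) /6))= -0.00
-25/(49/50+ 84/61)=-76250/7189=-10.61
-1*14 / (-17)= 14 / 17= 0.82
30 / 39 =10 / 13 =0.77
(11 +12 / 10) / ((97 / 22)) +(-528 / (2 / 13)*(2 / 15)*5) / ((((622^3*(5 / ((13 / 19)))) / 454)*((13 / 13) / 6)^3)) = 731619340694 / 277189328665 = 2.64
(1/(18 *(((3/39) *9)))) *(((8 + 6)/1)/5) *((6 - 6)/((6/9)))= 0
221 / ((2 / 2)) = 221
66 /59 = 1.12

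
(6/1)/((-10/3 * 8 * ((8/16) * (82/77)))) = -693/1640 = -0.42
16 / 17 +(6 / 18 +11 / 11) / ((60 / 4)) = 788 / 765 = 1.03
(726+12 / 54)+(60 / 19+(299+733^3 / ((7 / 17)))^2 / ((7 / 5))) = 38325521835377130630152 / 58653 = 653428159435615068.80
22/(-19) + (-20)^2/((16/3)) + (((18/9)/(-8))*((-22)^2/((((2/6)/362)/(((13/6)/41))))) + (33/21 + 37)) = -37253838/5453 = -6831.81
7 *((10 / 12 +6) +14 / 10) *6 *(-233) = -402857 / 5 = -80571.40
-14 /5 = -2.80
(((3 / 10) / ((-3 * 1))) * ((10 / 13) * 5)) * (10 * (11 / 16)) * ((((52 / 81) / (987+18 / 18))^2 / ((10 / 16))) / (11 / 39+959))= -55 / 29537035884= -0.00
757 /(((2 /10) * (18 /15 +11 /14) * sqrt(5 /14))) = 52990 * sqrt(70) /139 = 3189.54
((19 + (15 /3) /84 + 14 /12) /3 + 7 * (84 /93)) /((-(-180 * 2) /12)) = 102061 /234360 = 0.44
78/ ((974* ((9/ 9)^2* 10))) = 39/ 4870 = 0.01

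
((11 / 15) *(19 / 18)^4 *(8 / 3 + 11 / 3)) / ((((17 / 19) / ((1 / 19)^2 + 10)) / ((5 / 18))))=5176480441 / 289103904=17.91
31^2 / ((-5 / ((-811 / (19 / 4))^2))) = -10113118096 / 1805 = -5602835.51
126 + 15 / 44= 5559 / 44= 126.34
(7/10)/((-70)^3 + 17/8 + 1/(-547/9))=-15316/7504793865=-0.00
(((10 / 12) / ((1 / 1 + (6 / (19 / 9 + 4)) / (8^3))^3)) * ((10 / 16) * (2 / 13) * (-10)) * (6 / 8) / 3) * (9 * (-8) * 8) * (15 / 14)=31402229760000000 / 255473225556913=122.92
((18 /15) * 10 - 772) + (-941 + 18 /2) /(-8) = -1287 /2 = -643.50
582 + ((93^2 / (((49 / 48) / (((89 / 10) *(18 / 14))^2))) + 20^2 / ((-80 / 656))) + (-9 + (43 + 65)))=1106780.17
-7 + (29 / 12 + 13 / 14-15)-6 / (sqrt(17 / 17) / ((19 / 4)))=-3961 / 84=-47.15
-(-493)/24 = 493/24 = 20.54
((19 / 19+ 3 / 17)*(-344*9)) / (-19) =191.70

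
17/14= 1.21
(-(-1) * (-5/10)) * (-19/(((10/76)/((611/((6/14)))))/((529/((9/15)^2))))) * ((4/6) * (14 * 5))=7058544309.88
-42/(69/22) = -308/23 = -13.39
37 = 37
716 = 716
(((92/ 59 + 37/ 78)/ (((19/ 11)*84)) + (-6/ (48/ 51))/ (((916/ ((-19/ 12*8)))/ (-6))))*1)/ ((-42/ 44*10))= 136095553/ 2522936052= 0.05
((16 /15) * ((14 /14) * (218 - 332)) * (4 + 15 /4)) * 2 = -9424 /5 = -1884.80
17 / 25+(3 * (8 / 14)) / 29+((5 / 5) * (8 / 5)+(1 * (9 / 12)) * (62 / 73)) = 2205141 / 740950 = 2.98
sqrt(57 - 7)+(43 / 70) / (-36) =-43 / 2520+5 * sqrt(2) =7.05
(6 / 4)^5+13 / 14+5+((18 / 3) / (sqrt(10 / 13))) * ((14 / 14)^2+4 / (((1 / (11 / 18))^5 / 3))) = 3029 / 224+63703 * sqrt(130) / 52488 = 27.36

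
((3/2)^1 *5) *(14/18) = 5.83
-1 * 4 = -4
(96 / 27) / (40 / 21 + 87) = 224 / 5601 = 0.04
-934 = -934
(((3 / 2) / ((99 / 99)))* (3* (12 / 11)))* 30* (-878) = -1422360 / 11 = -129305.45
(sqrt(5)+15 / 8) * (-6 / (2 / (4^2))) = -48 * sqrt(5) -90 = -197.33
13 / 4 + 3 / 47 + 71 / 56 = 12059 / 2632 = 4.58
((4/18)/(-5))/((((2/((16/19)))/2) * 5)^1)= -32/4275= -0.01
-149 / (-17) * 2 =298 / 17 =17.53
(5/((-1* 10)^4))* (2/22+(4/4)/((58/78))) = 229/319000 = 0.00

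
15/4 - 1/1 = 11/4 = 2.75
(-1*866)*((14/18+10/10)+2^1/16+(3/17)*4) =-1382569/612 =-2259.10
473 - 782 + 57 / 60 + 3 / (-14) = -43157 / 140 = -308.26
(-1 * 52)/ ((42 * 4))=-13/ 42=-0.31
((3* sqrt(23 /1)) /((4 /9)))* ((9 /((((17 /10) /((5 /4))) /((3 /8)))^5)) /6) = 192216796875* sqrt(23) /11910623789056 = 0.08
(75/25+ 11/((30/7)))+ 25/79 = 13943/2370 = 5.88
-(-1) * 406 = 406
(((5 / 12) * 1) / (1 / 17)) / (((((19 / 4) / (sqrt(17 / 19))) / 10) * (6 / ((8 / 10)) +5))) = 68 * sqrt(323) / 1083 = 1.13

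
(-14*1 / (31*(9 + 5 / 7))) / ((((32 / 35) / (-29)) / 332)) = 4128005 / 8432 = 489.56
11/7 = 1.57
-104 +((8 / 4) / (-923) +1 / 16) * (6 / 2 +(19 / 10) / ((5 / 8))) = -38262259 / 369200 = -103.64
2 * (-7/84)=-0.17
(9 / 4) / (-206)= -9 / 824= -0.01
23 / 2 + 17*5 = 193 / 2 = 96.50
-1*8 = -8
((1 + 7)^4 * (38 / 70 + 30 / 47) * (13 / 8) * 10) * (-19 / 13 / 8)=-14362.84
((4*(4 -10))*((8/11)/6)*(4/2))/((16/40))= -160/11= -14.55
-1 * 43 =-43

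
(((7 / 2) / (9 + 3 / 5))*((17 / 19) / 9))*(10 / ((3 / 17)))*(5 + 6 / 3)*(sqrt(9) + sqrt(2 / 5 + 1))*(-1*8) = -481.14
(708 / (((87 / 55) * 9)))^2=168480400 / 68121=2473.25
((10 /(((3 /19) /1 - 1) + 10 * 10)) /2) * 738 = 11685 /314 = 37.21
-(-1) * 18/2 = 9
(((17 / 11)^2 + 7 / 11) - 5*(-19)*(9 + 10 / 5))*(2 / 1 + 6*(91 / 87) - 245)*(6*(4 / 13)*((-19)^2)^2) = -2722846221895560 / 45617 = -59689287368.65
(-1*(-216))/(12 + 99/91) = 16.50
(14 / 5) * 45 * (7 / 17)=882 / 17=51.88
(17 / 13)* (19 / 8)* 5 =1615 / 104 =15.53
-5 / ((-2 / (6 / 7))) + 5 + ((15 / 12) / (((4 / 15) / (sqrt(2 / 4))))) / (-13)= 50 / 7-75 *sqrt(2) / 416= 6.89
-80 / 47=-1.70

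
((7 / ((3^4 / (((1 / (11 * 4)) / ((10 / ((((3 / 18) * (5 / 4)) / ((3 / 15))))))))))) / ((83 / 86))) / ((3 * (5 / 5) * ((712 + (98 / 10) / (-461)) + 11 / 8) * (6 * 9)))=3469025 / 1891114904133576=0.00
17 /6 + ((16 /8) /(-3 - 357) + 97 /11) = 23059 /1980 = 11.65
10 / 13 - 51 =-50.23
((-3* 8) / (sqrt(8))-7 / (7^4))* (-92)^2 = -50784* sqrt(2)-8464 / 343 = -71844.10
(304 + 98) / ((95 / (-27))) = -114.25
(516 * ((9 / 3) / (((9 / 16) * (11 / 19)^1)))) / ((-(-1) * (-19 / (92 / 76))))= -63296 / 209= -302.85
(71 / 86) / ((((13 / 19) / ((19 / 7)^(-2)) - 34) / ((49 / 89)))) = -170471 / 10861026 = -0.02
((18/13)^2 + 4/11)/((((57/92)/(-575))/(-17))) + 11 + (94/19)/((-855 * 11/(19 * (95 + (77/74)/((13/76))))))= 235202249917/6534385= 35994.55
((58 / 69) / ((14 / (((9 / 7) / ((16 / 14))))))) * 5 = 435 / 1288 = 0.34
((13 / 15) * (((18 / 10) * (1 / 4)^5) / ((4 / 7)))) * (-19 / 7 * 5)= -741 / 20480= -0.04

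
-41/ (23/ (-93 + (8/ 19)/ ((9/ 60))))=210781/ 1311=160.78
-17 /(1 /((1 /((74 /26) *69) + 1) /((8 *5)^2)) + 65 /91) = -152677 /14303215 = -0.01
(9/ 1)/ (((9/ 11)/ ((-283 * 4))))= -12452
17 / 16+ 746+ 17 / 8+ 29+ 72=13603 / 16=850.19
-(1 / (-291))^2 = -1 / 84681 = -0.00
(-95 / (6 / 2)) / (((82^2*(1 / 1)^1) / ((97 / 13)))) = -9215 / 262236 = -0.04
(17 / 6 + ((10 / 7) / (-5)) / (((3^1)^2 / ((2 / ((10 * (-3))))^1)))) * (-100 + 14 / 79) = -21130537 / 74655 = -283.04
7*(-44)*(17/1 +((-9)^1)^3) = 219296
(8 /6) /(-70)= -2 /105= -0.02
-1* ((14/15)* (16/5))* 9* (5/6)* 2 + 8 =-36.80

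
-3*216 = -648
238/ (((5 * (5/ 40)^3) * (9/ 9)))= 121856/ 5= 24371.20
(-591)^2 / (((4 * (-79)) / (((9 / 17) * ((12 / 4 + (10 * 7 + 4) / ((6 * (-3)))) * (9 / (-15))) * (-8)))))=4191372 / 1343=3120.90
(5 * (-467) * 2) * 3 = -14010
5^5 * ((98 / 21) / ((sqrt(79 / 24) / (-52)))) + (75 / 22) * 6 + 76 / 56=3359 / 154 - 4550000 * sqrt(474) / 237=-417955.03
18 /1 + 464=482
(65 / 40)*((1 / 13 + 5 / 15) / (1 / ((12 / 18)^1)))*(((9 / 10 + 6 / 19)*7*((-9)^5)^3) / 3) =-24661182266447958 / 95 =-259591392278399.56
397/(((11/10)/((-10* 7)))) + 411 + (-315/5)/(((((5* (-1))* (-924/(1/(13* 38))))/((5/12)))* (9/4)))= -4861772137/195624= -24852.64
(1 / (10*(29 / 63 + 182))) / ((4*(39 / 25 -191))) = -63 / 87104512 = -0.00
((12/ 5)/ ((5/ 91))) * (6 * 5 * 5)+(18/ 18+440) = 6993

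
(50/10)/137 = 5/137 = 0.04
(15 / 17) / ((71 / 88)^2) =116160 / 85697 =1.36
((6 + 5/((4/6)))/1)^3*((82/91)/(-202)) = -807003/73528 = -10.98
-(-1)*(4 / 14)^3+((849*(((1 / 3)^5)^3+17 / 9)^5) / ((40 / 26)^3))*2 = 97473773973790941115502333312104602827741768 / 8693146174403403926168817061177892845875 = 11212.72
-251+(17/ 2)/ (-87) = -43691/ 174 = -251.10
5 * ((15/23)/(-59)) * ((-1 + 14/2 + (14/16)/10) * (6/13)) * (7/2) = -153405/282256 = -0.54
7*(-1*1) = -7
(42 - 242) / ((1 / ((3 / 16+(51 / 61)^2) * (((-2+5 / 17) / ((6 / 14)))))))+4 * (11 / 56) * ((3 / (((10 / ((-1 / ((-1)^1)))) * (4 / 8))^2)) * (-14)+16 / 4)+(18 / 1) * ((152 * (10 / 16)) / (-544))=124764374103 / 177119600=704.41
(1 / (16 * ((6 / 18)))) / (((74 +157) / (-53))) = -53 / 1232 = -0.04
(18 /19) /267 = 6 /1691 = 0.00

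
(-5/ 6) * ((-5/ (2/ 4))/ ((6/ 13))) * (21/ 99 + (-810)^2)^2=152353205812680925/ 19602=7772329650682.63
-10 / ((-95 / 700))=1400 / 19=73.68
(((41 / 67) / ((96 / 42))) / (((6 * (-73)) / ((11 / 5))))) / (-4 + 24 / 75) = 0.00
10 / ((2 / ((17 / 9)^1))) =85 / 9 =9.44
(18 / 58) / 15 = 3 / 145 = 0.02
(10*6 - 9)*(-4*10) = -2040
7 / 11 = 0.64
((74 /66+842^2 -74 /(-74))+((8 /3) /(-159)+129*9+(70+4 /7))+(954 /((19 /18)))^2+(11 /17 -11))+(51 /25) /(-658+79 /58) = 109240440762968977097 /71538188943375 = 1527022.73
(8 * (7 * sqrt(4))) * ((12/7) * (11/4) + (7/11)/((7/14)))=7376/11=670.55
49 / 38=1.29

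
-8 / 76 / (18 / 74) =-74 / 171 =-0.43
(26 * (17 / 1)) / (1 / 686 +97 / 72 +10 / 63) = 3638544 / 12409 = 293.22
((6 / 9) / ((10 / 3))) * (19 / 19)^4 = 1 / 5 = 0.20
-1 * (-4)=4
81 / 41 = 1.98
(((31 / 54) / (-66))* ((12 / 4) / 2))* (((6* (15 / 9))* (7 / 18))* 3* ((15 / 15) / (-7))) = 155 / 7128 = 0.02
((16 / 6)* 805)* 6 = 12880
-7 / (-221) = 7 / 221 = 0.03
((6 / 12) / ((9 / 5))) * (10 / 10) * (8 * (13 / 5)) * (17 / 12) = 221 / 27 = 8.19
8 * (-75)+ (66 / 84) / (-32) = -268811 / 448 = -600.02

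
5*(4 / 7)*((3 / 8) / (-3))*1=-5 / 14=-0.36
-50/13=-3.85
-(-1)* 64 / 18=32 / 9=3.56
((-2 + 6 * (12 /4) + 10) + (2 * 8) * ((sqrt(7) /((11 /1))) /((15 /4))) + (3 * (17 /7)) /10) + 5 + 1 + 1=64 * sqrt(7) /165 + 2361 /70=34.75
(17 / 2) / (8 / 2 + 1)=1.70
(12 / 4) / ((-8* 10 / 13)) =-39 / 80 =-0.49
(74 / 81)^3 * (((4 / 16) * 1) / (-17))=-101306 / 9034497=-0.01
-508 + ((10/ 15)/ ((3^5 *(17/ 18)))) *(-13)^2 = -698840/ 1377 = -507.51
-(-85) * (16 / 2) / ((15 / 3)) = 136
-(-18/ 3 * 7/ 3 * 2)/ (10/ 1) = 14/ 5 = 2.80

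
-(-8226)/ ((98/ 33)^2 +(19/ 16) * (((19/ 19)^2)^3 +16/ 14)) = 1003308768/ 1386013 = 723.88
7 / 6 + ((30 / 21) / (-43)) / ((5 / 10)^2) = 1867 / 1806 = 1.03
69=69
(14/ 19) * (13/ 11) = 182/ 209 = 0.87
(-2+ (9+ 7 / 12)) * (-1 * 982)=-44681 / 6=-7446.83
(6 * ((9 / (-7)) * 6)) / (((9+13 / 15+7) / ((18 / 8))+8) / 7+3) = -43740 / 4927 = -8.88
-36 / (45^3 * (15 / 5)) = -4 / 30375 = -0.00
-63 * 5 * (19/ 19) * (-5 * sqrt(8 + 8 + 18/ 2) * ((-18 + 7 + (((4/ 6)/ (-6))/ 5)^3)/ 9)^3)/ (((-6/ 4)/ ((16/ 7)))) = 32228638385325228032/ 1470987169171875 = 21909.53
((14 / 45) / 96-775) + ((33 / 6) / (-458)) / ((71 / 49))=-27217743247 / 35119440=-775.01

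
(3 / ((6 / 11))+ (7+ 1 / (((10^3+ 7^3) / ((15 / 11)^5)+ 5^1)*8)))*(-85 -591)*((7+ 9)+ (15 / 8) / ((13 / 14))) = -268098891007675 / 1760706944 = -152267.75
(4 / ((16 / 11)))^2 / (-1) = -121 / 16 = -7.56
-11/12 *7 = -77/12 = -6.42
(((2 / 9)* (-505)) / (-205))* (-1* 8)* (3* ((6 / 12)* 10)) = -8080 / 123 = -65.69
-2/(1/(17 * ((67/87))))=-2278/87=-26.18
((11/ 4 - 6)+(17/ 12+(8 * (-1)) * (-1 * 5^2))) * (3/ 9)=1189/ 18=66.06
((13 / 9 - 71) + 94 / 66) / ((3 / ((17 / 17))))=-6745 / 297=-22.71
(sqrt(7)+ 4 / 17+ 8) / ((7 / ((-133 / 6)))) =-1330 / 51 - 19 * sqrt(7) / 6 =-34.46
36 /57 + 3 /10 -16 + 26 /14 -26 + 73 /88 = -2246099 /58520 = -38.38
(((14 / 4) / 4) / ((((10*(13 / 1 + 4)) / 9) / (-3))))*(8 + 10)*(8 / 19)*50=-17010 / 323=-52.66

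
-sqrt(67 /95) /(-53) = sqrt(6365) /5035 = 0.02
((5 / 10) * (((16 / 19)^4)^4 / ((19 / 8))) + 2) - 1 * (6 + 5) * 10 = -591807993664463797874948 / 5480386857784802185939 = -107.99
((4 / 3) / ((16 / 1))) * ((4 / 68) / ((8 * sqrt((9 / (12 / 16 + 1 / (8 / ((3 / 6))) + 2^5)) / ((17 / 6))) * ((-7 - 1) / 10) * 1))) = -25 * sqrt(238) / 156672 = -0.00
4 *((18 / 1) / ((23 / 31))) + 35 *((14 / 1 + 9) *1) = 20747 / 23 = 902.04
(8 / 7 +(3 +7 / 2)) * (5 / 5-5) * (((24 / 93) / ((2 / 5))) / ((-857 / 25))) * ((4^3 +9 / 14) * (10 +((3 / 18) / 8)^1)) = 372.71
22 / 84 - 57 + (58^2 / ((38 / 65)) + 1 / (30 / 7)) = 5697.71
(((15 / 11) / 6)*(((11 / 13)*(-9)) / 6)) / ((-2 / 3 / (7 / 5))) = 63 / 104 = 0.61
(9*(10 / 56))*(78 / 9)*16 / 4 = 390 / 7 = 55.71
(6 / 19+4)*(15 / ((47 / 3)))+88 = 82274 / 893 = 92.13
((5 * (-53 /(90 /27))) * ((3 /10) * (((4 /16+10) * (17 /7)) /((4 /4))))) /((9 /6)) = -110823 /280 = -395.80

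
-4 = -4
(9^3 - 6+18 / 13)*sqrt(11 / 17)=9417*sqrt(187) / 221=582.69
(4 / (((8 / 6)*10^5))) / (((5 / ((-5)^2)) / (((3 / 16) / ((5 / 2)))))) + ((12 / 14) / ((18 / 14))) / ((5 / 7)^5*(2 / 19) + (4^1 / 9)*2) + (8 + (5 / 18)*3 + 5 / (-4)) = 26058550247339 / 3133096800000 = 8.32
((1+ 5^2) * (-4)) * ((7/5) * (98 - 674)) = 419328/5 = 83865.60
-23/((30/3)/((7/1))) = -161/10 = -16.10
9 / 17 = 0.53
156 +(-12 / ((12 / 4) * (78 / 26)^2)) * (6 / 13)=6076 / 39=155.79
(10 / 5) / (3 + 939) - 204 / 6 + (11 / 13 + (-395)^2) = 955138087 / 6123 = 155991.85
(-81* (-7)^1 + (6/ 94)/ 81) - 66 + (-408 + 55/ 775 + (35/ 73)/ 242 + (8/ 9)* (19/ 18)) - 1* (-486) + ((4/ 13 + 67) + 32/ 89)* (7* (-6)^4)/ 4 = 1858000995567927709/ 12061078942770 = 154049.32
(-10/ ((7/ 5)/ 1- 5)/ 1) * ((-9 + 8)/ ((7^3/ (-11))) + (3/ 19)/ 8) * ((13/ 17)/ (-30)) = -175565/ 47860848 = -0.00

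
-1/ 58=-0.02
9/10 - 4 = -31/10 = -3.10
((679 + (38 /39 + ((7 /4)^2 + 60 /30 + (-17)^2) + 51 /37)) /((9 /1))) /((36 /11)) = 247724257 /7480512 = 33.12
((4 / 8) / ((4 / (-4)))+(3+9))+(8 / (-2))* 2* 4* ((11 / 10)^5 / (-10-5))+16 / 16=1493977 / 93750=15.94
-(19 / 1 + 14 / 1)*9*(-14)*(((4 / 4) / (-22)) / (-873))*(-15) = -315 / 97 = -3.25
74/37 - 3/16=29/16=1.81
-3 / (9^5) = -1 / 19683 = -0.00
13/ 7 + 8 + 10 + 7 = 26.86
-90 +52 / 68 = -89.24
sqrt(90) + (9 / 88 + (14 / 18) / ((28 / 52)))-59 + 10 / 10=-44711 / 792 + 3 * sqrt(10)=-46.97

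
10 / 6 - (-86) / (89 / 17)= 4831 / 267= 18.09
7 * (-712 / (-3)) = 4984 / 3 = 1661.33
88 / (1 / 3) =264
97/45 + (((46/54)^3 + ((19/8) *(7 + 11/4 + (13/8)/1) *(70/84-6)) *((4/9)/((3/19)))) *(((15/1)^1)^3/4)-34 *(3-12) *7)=-153422897159/466560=-328838.51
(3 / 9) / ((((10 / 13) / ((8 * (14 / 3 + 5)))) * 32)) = 377 / 360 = 1.05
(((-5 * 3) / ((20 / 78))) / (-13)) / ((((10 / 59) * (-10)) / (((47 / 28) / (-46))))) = 24957 / 257600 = 0.10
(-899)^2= 808201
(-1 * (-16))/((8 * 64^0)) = 2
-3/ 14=-0.21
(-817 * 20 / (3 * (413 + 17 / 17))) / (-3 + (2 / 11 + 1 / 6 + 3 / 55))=898700 / 177399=5.07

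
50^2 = 2500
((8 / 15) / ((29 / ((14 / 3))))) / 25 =112 / 32625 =0.00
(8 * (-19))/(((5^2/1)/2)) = -304/25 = -12.16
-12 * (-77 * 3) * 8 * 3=66528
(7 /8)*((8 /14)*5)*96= 240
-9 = -9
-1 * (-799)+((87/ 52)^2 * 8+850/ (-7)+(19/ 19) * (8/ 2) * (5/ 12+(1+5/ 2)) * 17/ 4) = 10881919/ 14196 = 766.55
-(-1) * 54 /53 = 54 /53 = 1.02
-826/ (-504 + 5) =826/ 499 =1.66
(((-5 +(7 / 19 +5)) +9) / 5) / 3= 178 / 285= 0.62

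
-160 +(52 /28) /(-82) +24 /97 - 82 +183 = -3272487 /55678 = -58.78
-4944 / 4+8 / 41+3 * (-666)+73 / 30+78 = -3878647 / 1230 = -3153.37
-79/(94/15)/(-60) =0.21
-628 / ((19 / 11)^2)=-210.49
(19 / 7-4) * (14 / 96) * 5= -0.94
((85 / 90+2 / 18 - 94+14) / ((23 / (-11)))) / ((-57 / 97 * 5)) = -12.85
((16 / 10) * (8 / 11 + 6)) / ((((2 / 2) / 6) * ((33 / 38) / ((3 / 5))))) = 134976 / 3025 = 44.62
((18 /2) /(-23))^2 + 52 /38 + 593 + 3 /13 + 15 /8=623656913 /1045304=596.63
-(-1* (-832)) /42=-416 /21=-19.81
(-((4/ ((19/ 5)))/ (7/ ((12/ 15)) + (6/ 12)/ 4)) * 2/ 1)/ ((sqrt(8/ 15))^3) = -150 * sqrt(30)/ 1349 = -0.61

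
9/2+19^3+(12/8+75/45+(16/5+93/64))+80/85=112155299/16320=6872.26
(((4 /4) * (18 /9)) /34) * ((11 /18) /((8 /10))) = 55 /1224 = 0.04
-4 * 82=-328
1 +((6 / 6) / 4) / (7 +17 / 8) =75 / 73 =1.03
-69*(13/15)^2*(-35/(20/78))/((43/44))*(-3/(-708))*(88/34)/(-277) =-85599514/298668325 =-0.29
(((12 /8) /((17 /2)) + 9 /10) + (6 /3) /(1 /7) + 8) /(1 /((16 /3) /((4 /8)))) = 62768 /255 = 246.15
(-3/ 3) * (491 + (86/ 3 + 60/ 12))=-1574/ 3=-524.67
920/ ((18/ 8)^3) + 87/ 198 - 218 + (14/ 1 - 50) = -2771245/ 16038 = -172.79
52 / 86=26 / 43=0.60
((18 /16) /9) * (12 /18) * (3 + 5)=0.67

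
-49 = -49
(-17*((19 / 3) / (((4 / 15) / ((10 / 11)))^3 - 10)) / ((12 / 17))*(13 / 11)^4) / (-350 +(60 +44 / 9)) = -66162002765625 / 632373470664848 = -0.10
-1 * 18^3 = -5832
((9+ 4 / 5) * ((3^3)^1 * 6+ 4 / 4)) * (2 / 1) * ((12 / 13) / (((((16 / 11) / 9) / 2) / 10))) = 4744278 / 13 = 364944.46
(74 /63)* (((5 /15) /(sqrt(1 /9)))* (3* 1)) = 74 /21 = 3.52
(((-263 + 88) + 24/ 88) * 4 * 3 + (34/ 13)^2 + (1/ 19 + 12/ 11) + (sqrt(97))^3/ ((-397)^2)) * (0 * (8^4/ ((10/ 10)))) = 0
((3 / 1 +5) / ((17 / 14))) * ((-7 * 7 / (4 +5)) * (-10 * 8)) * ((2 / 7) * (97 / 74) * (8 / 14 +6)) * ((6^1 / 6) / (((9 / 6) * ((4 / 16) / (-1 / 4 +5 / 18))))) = 79959040 / 152847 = 523.13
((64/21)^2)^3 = 68719476736/85766121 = 801.24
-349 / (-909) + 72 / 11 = 69287 / 9999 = 6.93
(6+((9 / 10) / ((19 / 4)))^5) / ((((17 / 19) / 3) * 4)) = 5.03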